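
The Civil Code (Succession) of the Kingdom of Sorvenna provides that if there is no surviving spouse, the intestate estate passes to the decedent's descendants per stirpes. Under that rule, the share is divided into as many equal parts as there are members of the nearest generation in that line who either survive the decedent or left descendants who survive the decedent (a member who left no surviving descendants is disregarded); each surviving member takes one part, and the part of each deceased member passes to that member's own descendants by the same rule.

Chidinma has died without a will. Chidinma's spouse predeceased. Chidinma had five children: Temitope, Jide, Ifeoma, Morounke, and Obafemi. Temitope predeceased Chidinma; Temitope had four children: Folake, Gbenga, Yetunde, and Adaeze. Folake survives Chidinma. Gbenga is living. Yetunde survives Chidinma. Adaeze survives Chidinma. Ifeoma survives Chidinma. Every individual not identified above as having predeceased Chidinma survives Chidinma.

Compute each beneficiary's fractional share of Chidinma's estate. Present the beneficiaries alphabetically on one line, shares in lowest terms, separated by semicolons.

There is no surviving spouse, so the entire estate passes to Chidinma's descendants per stirpes.
The estate is divided into 5 equal shares of 1/5 among Temitope, Jide, Ifeoma, Morounke, Obafemi.
Temitope predeceased; the 1/5 allotted to Temitope's branch passes to Temitope's issue by representation.
The 1/5 is divided into 4 equal shares of 1/20 among Folake, Gbenga, Yetunde, Adaeze.
Folake is living and takes 1/20.
Gbenga is living and takes 1/20.
Yetunde is living and takes 1/20.
Adaeze is living and takes 1/20.
Jide is living and takes 1/5.
Ifeoma is living and takes 1/5.
Morounke is living and takes 1/5.
Obafemi is living and takes 1/5.

Adaeze 1/20; Folake 1/20; Gbenga 1/20; Ifeoma 1/5; Jide 1/5; Morounke 1/5; Obafemi 1/5; Yetunde 1/20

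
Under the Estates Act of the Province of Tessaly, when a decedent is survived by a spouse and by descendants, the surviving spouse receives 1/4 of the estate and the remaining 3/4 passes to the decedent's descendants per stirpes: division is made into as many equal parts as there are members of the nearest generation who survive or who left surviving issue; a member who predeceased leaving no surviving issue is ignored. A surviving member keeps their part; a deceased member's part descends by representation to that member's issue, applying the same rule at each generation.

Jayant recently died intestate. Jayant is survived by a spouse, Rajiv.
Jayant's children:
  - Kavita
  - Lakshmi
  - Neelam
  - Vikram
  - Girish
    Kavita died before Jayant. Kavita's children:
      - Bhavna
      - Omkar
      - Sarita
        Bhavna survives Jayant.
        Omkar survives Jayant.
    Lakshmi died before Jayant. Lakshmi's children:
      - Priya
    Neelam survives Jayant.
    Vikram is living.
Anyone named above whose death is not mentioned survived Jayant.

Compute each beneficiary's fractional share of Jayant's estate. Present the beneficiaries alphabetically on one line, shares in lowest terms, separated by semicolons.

Rajiv, as surviving spouse, takes 1/4.
The remaining 3/4 passes to Jayant's descendants per stirpes.
The 3/4 is divided into 5 equal shares of 3/20 among Kavita, Lakshmi, Neelam, Vikram, Girish.
Kavita predeceased; the 3/20 allotted to Kavita's branch passes to Kavita's issue by representation.
The 3/20 is divided into 3 equal shares of 1/20 among Bhavna, Omkar, Sarita.
Bhavna is living and takes 1/20.
Omkar is living and takes 1/20.
Sarita is living and takes 1/20.
Lakshmi predeceased; the 3/20 allotted to Lakshmi's branch passes to Lakshmi's issue by representation.
Priya is the sole taker at this level and receives the full 3/20.
Neelam is living and takes 3/20.
Vikram is living and takes 3/20.
Girish is living and takes 3/20.

Bhavna 1/20; Girish 3/20; Neelam 3/20; Omkar 1/20; Priya 3/20; Rajiv 1/4; Sarita 1/20; Vikram 3/20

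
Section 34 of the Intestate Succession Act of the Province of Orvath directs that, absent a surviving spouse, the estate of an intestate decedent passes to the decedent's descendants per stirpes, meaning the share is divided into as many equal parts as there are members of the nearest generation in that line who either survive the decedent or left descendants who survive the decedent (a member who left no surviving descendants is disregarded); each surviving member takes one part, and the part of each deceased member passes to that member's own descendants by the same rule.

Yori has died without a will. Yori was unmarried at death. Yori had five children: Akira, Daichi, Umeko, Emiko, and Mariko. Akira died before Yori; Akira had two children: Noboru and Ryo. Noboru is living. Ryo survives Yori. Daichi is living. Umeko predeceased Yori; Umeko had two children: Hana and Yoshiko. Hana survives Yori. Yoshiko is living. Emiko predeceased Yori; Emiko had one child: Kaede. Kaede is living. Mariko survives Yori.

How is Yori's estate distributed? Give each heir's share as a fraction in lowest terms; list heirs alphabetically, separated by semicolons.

There is no surviving spouse, so the entire estate passes to Yori's descendants per stirpes.
The estate is divided into 5 equal shares of 1/5 among Akira, Daichi, Umeko, Emiko, Mariko.
Akira predeceased; the 1/5 allotted to Akira's branch passes to Akira's issue by representation.
The 1/5 is divided into 2 equal shares of 1/10 among Noboru, Ryo.
Noboru is living and takes 1/10.
Ryo is living and takes 1/10.
Daichi is living and takes 1/5.
Umeko predeceased; the 1/5 allotted to Umeko's branch passes to Umeko's issue by representation.
The 1/5 is divided into 2 equal shares of 1/10 among Hana, Yoshiko.
Hana is living and takes 1/10.
Yoshiko is living and takes 1/10.
Emiko predeceased; the 1/5 allotted to Emiko's branch passes to Emiko's issue by representation.
Kaede is the sole taker at this level and receives the full 1/5.
Mariko is living and takes 1/5.

Daichi 1/5; Hana 1/10; Kaede 1/5; Mariko 1/5; Noboru 1/10; Ryo 1/10; Yoshiko 1/10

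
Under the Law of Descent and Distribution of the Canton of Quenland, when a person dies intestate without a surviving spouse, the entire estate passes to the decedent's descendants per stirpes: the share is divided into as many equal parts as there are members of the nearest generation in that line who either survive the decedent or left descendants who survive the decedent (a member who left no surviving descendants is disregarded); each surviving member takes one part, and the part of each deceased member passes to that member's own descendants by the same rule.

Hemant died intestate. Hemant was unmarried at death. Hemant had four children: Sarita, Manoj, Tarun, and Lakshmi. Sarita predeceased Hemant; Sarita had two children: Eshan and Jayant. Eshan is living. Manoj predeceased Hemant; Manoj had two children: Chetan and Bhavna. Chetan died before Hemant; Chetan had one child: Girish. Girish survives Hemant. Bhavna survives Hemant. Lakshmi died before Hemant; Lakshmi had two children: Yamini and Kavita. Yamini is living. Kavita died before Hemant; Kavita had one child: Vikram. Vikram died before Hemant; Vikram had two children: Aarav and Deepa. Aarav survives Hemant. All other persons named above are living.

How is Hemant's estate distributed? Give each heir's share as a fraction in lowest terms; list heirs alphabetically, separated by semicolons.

There is no surviving spouse, so the entire estate passes to Hemant's descendants per stirpes.
The estate is divided into 4 equal shares of 1/4 among Sarita, Manoj, Tarun, Lakshmi.
Sarita predeceased; the 1/4 allotted to Sarita's branch passes to Sarita's issue by representation.
The 1/4 is divided into 2 equal shares of 1/8 among Eshan, Jayant.
Eshan is living and takes 1/8.
Jayant is living and takes 1/8.
Manoj predeceased; the 1/4 allotted to Manoj's branch passes to Manoj's issue by representation.
The 1/4 is divided into 2 equal shares of 1/8 among Chetan, Bhavna.
Chetan predeceased; the 1/8 allotted to Chetan's branch passes to Chetan's issue by representation.
Girish is the sole taker at this level and receives the full 1/8.
Bhavna is living and takes 1/8.
Tarun is living and takes 1/4.
Lakshmi predeceased; the 1/4 allotted to Lakshmi's branch passes to Lakshmi's issue by representation.
The 1/4 is divided into 2 equal shares of 1/8 among Yamini, Kavita.
Yamini is living and takes 1/8.
Kavita predeceased; the 1/8 allotted to Kavita's branch passes to Kavita's issue by representation.
Vikram's line is the sole branch at this level, so the full 1/8 passes to Vikram's issue by representation.
The 1/8 is divided into 2 equal shares of 1/16 among Aarav, Deepa.
Aarav is living and takes 1/16.
Deepa is living and takes 1/16.

Aarav 1/16; Bhavna 1/8; Deepa 1/16; Eshan 1/8; Girish 1/8; Jayant 1/8; Tarun 1/4; Yamini 1/8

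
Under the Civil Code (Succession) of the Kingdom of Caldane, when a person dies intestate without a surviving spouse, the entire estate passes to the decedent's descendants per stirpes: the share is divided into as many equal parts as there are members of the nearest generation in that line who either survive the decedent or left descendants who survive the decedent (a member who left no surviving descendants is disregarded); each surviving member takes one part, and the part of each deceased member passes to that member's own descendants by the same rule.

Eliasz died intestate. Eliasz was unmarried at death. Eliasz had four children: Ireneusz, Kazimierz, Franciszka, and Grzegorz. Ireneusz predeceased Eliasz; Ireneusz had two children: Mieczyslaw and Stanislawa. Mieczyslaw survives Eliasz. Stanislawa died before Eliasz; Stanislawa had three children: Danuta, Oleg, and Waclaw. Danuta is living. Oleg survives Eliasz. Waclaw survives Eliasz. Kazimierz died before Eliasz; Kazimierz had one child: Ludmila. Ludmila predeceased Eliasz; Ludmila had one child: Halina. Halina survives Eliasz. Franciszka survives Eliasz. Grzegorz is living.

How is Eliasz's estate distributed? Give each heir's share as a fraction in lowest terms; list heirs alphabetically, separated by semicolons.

Danuta 1/24; Franciszka 1/4; Grzegorz 1/4; Halina 1/4; Mieczyslaw 1/8; Oleg 1/24; Waclaw 1/24

There is no surviving spouse, so the entire estate passes to Eliasz's descendants per stirpes.
The estate is divided into 4 equal shares of 1/4 among Ireneusz, Kazimierz, Franciszka, Grzegorz.
Ireneusz predeceased; the 1/4 allotted to Ireneusz's branch passes to Ireneusz's issue by representation.
The 1/4 is divided into 2 equal shares of 1/8 among Mieczyslaw, Stanislawa.
Mieczyslaw is living and takes 1/8.
Stanislawa predeceased; the 1/8 allotted to Stanislawa's branch passes to Stanislawa's issue by representation.
The 1/8 is divided into 3 equal shares of 1/24 among Danuta, Oleg, Waclaw.
Danuta is living and takes 1/24.
Oleg is living and takes 1/24.
Waclaw is living and takes 1/24.
Kazimierz predeceased; the 1/4 allotted to Kazimierz's branch passes to Kazimierz's issue by representation.
Ludmila's line is the sole branch at this level, so the full 1/4 passes to Ludmila's issue by representation.
Halina is the sole taker at this level and receives the full 1/4.
Franciszka is living and takes 1/4.
Grzegorz is living and takes 1/4.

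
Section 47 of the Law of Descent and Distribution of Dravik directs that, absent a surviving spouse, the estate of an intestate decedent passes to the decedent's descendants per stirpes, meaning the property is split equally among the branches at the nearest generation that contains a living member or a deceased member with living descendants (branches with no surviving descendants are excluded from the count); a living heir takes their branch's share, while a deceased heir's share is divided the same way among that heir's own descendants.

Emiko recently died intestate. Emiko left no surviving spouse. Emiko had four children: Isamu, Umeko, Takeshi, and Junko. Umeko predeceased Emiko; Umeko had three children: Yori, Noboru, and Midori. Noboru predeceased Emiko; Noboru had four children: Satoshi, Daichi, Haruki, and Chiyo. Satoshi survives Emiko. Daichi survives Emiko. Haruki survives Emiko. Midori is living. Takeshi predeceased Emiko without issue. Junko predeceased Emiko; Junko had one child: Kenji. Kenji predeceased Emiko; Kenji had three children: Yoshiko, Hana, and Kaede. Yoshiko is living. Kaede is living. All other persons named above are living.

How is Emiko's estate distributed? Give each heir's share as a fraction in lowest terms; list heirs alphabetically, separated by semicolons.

Chiyo 1/36; Daichi 1/36; Hana 1/9; Haruki 1/36; Isamu 1/3; Kaede 1/9; Midori 1/9; Satoshi 1/36; Yori 1/9; Yoshiko 1/9

There is no surviving spouse, so the entire estate passes to Emiko's descendants per stirpes.
Takeshi left no surviving issue, so that branch lapses and is disregarded.
The estate is divided into 3 equal shares of 1/3 among Isamu, Umeko, Junko.
Isamu is living and takes 1/3.
Umeko predeceased; the 1/3 allotted to Umeko's branch passes to Umeko's issue by representation.
The 1/3 is divided into 3 equal shares of 1/9 among Yori, Noboru, Midori.
Yori is living and takes 1/9.
Noboru predeceased; the 1/9 allotted to Noboru's branch passes to Noboru's issue by representation.
The 1/9 is divided into 4 equal shares of 1/36 among Satoshi, Daichi, Haruki, Chiyo.
Satoshi is living and takes 1/36.
Daichi is living and takes 1/36.
Haruki is living and takes 1/36.
Chiyo is living and takes 1/36.
Midori is living and takes 1/9.
Junko predeceased; the 1/3 allotted to Junko's branch passes to Junko's issue by representation.
Kenji's line is the sole branch at this level, so the full 1/3 passes to Kenji's issue by representation.
The 1/3 is divided into 3 equal shares of 1/9 among Yoshiko, Hana, Kaede.
Yoshiko is living and takes 1/9.
Hana is living and takes 1/9.
Kaede is living and takes 1/9.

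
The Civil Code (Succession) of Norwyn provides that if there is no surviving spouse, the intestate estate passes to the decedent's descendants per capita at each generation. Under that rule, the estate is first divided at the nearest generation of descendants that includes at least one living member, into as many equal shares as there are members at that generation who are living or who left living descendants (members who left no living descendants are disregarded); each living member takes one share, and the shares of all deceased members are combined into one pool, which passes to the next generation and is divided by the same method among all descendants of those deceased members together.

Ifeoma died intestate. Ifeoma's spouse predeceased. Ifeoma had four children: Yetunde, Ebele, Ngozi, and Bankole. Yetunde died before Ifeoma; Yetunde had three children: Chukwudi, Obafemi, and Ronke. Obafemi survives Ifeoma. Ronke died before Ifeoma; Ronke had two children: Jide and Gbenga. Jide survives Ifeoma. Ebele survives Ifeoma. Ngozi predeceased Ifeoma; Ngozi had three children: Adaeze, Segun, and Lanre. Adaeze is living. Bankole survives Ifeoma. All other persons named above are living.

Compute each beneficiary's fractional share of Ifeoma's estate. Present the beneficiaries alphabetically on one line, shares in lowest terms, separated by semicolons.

There is no surviving spouse, so the entire estate passes to Ifeoma's descendants per capita at each generation.
At generation 1 (Yetunde, Ebele, Ngozi, Bankole) there are 4 shares of (1)/4 = 1/4 each.
Living: Ebele and Bankole — each takes 1/4.
Deceased: Yetunde and Ngozi. Their combined 1/2 is pooled and carried to generation 2.
At generation 2 (Chukwudi, Obafemi, Ronke, Adaeze, Segun, Lanre) there are 6 shares of (1/2)/6 = 1/12 each.
Living: Chukwudi, Obafemi, Adaeze, Segun, and Lanre — each takes 1/12.
Deceased: Ronke. That 1/12 share is carried to generation 3.
At generation 3 (Jide, Gbenga) there are 2 shares of (1/12)/2 = 1/24 each.
Living: Jide and Gbenga — each takes 1/24.

Adaeze 1/12; Bankole 1/4; Chukwudi 1/12; Ebele 1/4; Gbenga 1/24; Jide 1/24; Lanre 1/12; Obafemi 1/12; Segun 1/12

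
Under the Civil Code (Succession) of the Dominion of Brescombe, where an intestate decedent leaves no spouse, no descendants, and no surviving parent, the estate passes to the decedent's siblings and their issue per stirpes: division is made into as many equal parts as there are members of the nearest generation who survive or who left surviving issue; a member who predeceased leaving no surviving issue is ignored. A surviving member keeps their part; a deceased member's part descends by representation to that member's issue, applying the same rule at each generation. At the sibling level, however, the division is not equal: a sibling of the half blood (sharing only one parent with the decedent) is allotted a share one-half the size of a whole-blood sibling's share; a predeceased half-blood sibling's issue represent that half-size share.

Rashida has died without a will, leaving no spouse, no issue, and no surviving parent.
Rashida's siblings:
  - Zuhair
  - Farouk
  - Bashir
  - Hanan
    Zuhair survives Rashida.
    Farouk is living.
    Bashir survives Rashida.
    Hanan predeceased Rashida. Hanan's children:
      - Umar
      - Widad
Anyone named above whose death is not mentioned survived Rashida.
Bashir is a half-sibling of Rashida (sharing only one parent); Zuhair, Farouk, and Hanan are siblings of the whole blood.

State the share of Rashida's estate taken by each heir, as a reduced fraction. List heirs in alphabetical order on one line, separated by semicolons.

Bashir 1/7; Farouk 2/7; Umar 1/7; Widad 1/7; Zuhair 2/7

No spouse, descendants, or parent survives, so the estate passes to Rashida's siblings per stirpes.
Half-blood siblings count for one-half the weight of whole-blood siblings at the initial division.
Dividing 1 in proportion to weights (total weight 7/2): Zuhair (weight 1) → 2/7; Farouk (weight 1) → 2/7; Bashir (weight 1/2) → 1/7; Hanan (weight 1) → 2/7.
Zuhair is living and takes 2/7.
Farouk is living and takes 2/7.
Bashir is living and takes 1/7.
Hanan predeceased; the 2/7 allotted to Hanan's branch passes to Hanan's issue by representation.
The 2/7 is divided into 2 equal shares of 1/7 among Umar, Widad.
Umar is living and takes 1/7.
Widad is living and takes 1/7.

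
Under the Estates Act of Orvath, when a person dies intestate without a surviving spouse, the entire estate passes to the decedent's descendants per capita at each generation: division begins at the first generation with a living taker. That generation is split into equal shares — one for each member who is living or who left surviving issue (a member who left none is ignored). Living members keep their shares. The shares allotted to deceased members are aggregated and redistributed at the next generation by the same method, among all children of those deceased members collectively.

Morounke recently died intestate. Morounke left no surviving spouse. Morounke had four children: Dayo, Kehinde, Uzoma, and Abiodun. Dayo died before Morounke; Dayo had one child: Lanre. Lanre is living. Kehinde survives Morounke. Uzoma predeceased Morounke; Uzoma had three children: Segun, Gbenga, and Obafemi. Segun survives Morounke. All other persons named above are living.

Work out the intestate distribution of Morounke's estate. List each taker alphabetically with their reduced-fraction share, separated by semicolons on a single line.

There is no surviving spouse, so the entire estate passes to Morounke's descendants per capita at each generation.
At generation 1 (Dayo, Kehinde, Uzoma, Abiodun) there are 4 shares of (1)/4 = 1/4 each.
Living: Kehinde and Abiodun — each takes 1/4.
Deceased: Dayo and Uzoma. Their combined 1/2 is pooled and carried to generation 2.
At generation 2 (Lanre, Segun, Gbenga, Obafemi) there are 4 shares of (1/2)/4 = 1/8 each.
Living: Lanre, Segun, Gbenga, and Obafemi — each takes 1/8.

Abiodun 1/4; Gbenga 1/8; Kehinde 1/4; Lanre 1/8; Obafemi 1/8; Segun 1/8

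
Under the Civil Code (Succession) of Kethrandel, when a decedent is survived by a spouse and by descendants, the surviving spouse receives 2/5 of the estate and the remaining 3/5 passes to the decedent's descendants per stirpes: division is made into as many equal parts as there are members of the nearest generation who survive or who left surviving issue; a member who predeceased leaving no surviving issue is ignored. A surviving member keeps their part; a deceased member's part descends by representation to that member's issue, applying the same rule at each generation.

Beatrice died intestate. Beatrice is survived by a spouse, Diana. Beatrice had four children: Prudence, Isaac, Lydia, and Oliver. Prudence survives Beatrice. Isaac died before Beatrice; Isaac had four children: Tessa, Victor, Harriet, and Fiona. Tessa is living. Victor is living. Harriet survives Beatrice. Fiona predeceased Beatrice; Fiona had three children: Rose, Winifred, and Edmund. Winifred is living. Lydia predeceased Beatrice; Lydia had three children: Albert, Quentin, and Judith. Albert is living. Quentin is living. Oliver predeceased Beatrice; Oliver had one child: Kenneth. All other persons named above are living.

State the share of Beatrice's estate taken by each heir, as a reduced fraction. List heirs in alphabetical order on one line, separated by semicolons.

Diana, as surviving spouse, takes 2/5.
The remaining 3/5 passes to Beatrice's descendants per stirpes.
The 3/5 is divided into 4 equal shares of 3/20 among Prudence, Isaac, Lydia, Oliver.
Prudence is living and takes 3/20.
Isaac predeceased; the 3/20 allotted to Isaac's branch passes to Isaac's issue by representation.
The 3/20 is divided into 4 equal shares of 3/80 among Tessa, Victor, Harriet, Fiona.
Tessa is living and takes 3/80.
Victor is living and takes 3/80.
Harriet is living and takes 3/80.
Fiona predeceased; the 3/80 allotted to Fiona's branch passes to Fiona's issue by representation.
The 3/80 is divided into 3 equal shares of 1/80 among Rose, Winifred, Edmund.
Rose is living and takes 1/80.
Winifred is living and takes 1/80.
Edmund is living and takes 1/80.
Lydia predeceased; the 3/20 allotted to Lydia's branch passes to Lydia's issue by representation.
The 3/20 is divided into 3 equal shares of 1/20 among Albert, Quentin, Judith.
Albert is living and takes 1/20.
Quentin is living and takes 1/20.
Judith is living and takes 1/20.
Oliver predeceased; the 3/20 allotted to Oliver's branch passes to Oliver's issue by representation.
Kenneth is the sole taker at this level and receives the full 3/20.

Albert 1/20; Diana 2/5; Edmund 1/80; Harriet 3/80; Judith 1/20; Kenneth 3/20; Prudence 3/20; Quentin 1/20; Rose 1/80; Tessa 3/80; Victor 3/80; Winifred 1/80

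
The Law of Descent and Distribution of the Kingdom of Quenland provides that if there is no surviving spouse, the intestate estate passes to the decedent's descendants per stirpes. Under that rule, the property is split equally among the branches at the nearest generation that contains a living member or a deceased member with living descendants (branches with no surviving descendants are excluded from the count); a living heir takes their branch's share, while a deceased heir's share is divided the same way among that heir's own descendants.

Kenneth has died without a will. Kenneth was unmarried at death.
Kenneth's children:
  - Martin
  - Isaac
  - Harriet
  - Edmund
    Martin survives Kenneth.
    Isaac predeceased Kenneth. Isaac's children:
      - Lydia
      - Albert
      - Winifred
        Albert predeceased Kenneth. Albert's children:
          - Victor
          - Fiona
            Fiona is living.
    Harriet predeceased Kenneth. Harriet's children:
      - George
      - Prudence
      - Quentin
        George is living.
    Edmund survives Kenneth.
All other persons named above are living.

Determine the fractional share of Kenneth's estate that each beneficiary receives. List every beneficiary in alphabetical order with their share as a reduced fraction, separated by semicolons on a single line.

There is no surviving spouse, so the entire estate passes to Kenneth's descendants per stirpes.
The estate is divided into 4 equal shares of 1/4 among Martin, Isaac, Harriet, Edmund.
Martin is living and takes 1/4.
Isaac predeceased; the 1/4 allotted to Isaac's branch passes to Isaac's issue by representation.
The 1/4 is divided into 3 equal shares of 1/12 among Lydia, Albert, Winifred.
Lydia is living and takes 1/12.
Albert predeceased; the 1/12 allotted to Albert's branch passes to Albert's issue by representation.
The 1/12 is divided into 2 equal shares of 1/24 among Victor, Fiona.
Victor is living and takes 1/24.
Fiona is living and takes 1/24.
Winifred is living and takes 1/12.
Harriet predeceased; the 1/4 allotted to Harriet's branch passes to Harriet's issue by representation.
The 1/4 is divided into 3 equal shares of 1/12 among George, Prudence, Quentin.
George is living and takes 1/12.
Prudence is living and takes 1/12.
Quentin is living and takes 1/12.
Edmund is living and takes 1/4.

Edmund 1/4; Fiona 1/24; George 1/12; Lydia 1/12; Martin 1/4; Prudence 1/12; Quentin 1/12; Victor 1/24; Winifred 1/12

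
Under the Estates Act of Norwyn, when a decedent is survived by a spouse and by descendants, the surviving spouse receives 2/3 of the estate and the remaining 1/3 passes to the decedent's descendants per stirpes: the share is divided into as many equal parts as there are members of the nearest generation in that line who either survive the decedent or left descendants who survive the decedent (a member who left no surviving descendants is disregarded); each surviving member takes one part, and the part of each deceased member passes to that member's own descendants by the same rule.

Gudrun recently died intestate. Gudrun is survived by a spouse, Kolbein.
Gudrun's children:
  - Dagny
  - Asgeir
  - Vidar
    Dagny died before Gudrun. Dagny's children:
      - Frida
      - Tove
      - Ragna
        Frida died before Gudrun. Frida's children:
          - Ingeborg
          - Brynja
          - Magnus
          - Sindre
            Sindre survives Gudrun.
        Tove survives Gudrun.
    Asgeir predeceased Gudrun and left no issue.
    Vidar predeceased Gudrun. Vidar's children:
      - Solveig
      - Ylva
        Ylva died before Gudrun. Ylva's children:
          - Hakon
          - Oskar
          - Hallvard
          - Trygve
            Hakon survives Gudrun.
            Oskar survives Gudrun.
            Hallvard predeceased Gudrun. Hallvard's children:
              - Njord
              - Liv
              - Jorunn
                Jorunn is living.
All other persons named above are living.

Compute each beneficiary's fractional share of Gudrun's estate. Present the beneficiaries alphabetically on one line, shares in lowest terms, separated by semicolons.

Kolbein, as surviving spouse, takes 2/3.
The remaining 1/3 passes to Gudrun's descendants per stirpes.
Asgeir left no surviving issue, so that branch lapses and is disregarded.
The 1/3 is divided into 2 equal shares of 1/6 among Dagny, Vidar.
Dagny predeceased; the 1/6 allotted to Dagny's branch passes to Dagny's issue by representation.
The 1/6 is divided into 3 equal shares of 1/18 among Frida, Tove, Ragna.
Frida predeceased; the 1/18 allotted to Frida's branch passes to Frida's issue by representation.
The 1/18 is divided into 4 equal shares of 1/72 among Ingeborg, Brynja, Magnus, Sindre.
Ingeborg is living and takes 1/72.
Brynja is living and takes 1/72.
Magnus is living and takes 1/72.
Sindre is living and takes 1/72.
Tove is living and takes 1/18.
Ragna is living and takes 1/18.
Vidar predeceased; the 1/6 allotted to Vidar's branch passes to Vidar's issue by representation.
The 1/6 is divided into 2 equal shares of 1/12 among Solveig, Ylva.
Solveig is living and takes 1/12.
Ylva predeceased; the 1/12 allotted to Ylva's branch passes to Ylva's issue by representation.
The 1/12 is divided into 4 equal shares of 1/48 among Hakon, Oskar, Hallvard, Trygve.
Hakon is living and takes 1/48.
Oskar is living and takes 1/48.
Hallvard predeceased; the 1/48 allotted to Hallvard's branch passes to Hallvard's issue by representation.
The 1/48 is divided into 3 equal shares of 1/144 among Njord, Liv, Jorunn.
Njord is living and takes 1/144.
Liv is living and takes 1/144.
Jorunn is living and takes 1/144.
Trygve is living and takes 1/48.

Brynja 1/72; Hakon 1/48; Ingeborg 1/72; Jorunn 1/144; Kolbein 2/3; Liv 1/144; Magnus 1/72; Njord 1/144; Oskar 1/48; Ragna 1/18; Sindre 1/72; Solveig 1/12; Tove 1/18; Trygve 1/48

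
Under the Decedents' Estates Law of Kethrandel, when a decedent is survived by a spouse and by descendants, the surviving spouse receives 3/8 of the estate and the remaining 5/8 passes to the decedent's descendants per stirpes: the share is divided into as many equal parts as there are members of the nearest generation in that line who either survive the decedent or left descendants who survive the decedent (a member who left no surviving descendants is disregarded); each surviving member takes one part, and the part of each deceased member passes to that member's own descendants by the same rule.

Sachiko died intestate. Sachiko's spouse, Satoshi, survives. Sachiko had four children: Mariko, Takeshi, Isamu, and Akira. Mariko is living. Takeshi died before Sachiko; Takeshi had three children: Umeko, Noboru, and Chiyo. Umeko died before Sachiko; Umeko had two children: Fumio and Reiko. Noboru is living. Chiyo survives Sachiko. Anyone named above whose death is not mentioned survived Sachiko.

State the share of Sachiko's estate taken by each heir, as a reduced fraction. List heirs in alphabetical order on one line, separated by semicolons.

Satoshi, as surviving spouse, takes 3/8.
The remaining 5/8 passes to Sachiko's descendants per stirpes.
The 5/8 is divided into 4 equal shares of 5/32 among Mariko, Takeshi, Isamu, Akira.
Mariko is living and takes 5/32.
Takeshi predeceased; the 5/32 allotted to Takeshi's branch passes to Takeshi's issue by representation.
The 5/32 is divided into 3 equal shares of 5/96 among Umeko, Noboru, Chiyo.
Umeko predeceased; the 5/96 allotted to Umeko's branch passes to Umeko's issue by representation.
The 5/96 is divided into 2 equal shares of 5/192 among Fumio, Reiko.
Fumio is living and takes 5/192.
Reiko is living and takes 5/192.
Noboru is living and takes 5/96.
Chiyo is living and takes 5/96.
Isamu is living and takes 5/32.
Akira is living and takes 5/32.

Akira 5/32; Chiyo 5/96; Fumio 5/192; Isamu 5/32; Mariko 5/32; Noboru 5/96; Reiko 5/192; Satoshi 3/8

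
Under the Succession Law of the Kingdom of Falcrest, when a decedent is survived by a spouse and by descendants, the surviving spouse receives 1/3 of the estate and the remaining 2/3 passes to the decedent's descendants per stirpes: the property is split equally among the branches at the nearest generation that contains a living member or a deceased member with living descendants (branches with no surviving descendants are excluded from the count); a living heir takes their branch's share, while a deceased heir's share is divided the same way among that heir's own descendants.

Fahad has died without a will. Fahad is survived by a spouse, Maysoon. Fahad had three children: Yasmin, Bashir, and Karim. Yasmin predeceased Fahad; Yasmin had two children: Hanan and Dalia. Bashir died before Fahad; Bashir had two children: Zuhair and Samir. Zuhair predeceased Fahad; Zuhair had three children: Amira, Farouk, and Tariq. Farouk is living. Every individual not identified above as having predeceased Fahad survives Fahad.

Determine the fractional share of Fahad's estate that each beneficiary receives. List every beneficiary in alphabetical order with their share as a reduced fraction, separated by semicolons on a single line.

Maysoon, as surviving spouse, takes 1/3.
The remaining 2/3 passes to Fahad's descendants per stirpes.
The 2/3 is divided into 3 equal shares of 2/9 among Yasmin, Bashir, Karim.
Yasmin predeceased; the 2/9 allotted to Yasmin's branch passes to Yasmin's issue by representation.
The 2/9 is divided into 2 equal shares of 1/9 among Hanan, Dalia.
Hanan is living and takes 1/9.
Dalia is living and takes 1/9.
Bashir predeceased; the 2/9 allotted to Bashir's branch passes to Bashir's issue by representation.
The 2/9 is divided into 2 equal shares of 1/9 among Zuhair, Samir.
Zuhair predeceased; the 1/9 allotted to Zuhair's branch passes to Zuhair's issue by representation.
The 1/9 is divided into 3 equal shares of 1/27 among Amira, Farouk, Tariq.
Amira is living and takes 1/27.
Farouk is living and takes 1/27.
Tariq is living and takes 1/27.
Samir is living and takes 1/9.
Karim is living and takes 2/9.

Amira 1/27; Dalia 1/9; Farouk 1/27; Hanan 1/9; Karim 2/9; Maysoon 1/3; Samir 1/9; Tariq 1/27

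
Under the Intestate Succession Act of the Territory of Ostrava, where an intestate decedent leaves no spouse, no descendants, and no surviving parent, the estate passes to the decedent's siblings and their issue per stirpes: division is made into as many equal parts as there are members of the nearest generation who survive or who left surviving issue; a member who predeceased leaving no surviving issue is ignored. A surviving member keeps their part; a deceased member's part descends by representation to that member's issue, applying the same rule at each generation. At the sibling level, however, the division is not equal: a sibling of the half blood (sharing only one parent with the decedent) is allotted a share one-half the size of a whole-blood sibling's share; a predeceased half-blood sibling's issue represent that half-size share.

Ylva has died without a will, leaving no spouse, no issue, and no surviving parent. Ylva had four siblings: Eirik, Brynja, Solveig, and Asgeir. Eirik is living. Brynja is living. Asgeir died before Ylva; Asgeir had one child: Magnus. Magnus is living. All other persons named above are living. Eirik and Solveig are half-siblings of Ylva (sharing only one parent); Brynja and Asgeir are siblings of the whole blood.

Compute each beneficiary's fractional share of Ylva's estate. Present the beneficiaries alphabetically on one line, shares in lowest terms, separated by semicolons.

No spouse, descendants, or parent survives, so the estate passes to Ylva's siblings per stirpes.
Half-blood siblings count for one-half the weight of whole-blood siblings at the initial division.
Dividing 1 in proportion to weights (total weight 3): Eirik (weight 1/2) → 1/6; Brynja (weight 1) → 1/3; Solveig (weight 1/2) → 1/6; Asgeir (weight 1) → 1/3.
Eirik is living and takes 1/6.
Brynja is living and takes 1/3.
Solveig is living and takes 1/6.
Asgeir predeceased; the 1/3 allotted to Asgeir's branch passes to Asgeir's issue by representation.
Magnus is the sole taker at this level and receives the full 1/3.

Brynja 1/3; Eirik 1/6; Magnus 1/3; Solveig 1/6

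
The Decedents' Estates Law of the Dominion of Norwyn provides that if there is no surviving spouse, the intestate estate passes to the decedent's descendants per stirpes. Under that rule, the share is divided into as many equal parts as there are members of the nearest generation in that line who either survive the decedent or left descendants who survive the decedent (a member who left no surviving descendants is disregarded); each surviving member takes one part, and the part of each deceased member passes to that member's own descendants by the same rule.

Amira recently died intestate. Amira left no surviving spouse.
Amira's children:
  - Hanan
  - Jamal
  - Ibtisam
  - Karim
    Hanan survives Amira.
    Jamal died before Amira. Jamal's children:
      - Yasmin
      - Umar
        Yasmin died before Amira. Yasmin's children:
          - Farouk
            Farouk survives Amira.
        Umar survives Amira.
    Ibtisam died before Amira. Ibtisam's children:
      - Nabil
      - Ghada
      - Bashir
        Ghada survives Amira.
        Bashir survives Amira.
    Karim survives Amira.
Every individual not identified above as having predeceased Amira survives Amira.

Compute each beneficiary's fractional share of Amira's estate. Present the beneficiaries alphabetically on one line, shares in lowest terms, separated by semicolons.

There is no surviving spouse, so the entire estate passes to Amira's descendants per stirpes.
The estate is divided into 4 equal shares of 1/4 among Hanan, Jamal, Ibtisam, Karim.
Hanan is living and takes 1/4.
Jamal predeceased; the 1/4 allotted to Jamal's branch passes to Jamal's issue by representation.
The 1/4 is divided into 2 equal shares of 1/8 among Yasmin, Umar.
Yasmin predeceased; the 1/8 allotted to Yasmin's branch passes to Yasmin's issue by representation.
Farouk is the sole taker at this level and receives the full 1/8.
Umar is living and takes 1/8.
Ibtisam predeceased; the 1/4 allotted to Ibtisam's branch passes to Ibtisam's issue by representation.
The 1/4 is divided into 3 equal shares of 1/12 among Nabil, Ghada, Bashir.
Nabil is living and takes 1/12.
Ghada is living and takes 1/12.
Bashir is living and takes 1/12.
Karim is living and takes 1/4.

Bashir 1/12; Farouk 1/8; Ghada 1/12; Hanan 1/4; Karim 1/4; Nabil 1/12; Umar 1/8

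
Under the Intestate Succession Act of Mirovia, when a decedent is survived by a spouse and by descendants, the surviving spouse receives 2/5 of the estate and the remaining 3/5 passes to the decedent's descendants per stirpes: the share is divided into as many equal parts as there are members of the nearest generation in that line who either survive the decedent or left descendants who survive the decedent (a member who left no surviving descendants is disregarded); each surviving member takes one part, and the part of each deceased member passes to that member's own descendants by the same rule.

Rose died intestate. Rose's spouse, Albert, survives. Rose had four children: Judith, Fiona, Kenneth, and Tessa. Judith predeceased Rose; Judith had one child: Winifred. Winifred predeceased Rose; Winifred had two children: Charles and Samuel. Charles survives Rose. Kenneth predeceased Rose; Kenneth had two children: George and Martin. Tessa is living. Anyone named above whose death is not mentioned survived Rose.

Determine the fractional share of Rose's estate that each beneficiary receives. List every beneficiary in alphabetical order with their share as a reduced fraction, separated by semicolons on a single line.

Albert, as surviving spouse, takes 2/5.
The remaining 3/5 passes to Rose's descendants per stirpes.
The 3/5 is divided into 4 equal shares of 3/20 among Judith, Fiona, Kenneth, Tessa.
Judith predeceased; the 3/20 allotted to Judith's branch passes to Judith's issue by representation.
Winifred's line is the sole branch at this level, so the full 3/20 passes to Winifred's issue by representation.
The 3/20 is divided into 2 equal shares of 3/40 among Charles, Samuel.
Charles is living and takes 3/40.
Samuel is living and takes 3/40.
Fiona is living and takes 3/20.
Kenneth predeceased; the 3/20 allotted to Kenneth's branch passes to Kenneth's issue by representation.
The 3/20 is divided into 2 equal shares of 3/40 among George, Martin.
George is living and takes 3/40.
Martin is living and takes 3/40.
Tessa is living and takes 3/20.

Albert 2/5; Charles 3/40; Fiona 3/20; George 3/40; Martin 3/40; Samuel 3/40; Tessa 3/20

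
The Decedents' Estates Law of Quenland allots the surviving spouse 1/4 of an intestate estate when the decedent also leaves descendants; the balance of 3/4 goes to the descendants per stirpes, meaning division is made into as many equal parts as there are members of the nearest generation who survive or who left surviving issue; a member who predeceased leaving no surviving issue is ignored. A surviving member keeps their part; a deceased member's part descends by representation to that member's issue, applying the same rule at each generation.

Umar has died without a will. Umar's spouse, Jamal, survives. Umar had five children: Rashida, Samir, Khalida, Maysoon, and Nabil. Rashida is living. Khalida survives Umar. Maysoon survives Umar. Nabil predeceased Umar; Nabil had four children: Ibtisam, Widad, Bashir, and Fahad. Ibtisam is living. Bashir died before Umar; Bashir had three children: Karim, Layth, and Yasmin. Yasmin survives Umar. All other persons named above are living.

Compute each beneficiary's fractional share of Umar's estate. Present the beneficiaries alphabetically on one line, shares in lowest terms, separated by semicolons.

Jamal, as surviving spouse, takes 1/4.
The remaining 3/4 passes to Umar's descendants per stirpes.
The 3/4 is divided into 5 equal shares of 3/20 among Rashida, Samir, Khalida, Maysoon, Nabil.
Rashida is living and takes 3/20.
Samir is living and takes 3/20.
Khalida is living and takes 3/20.
Maysoon is living and takes 3/20.
Nabil predeceased; the 3/20 allotted to Nabil's branch passes to Nabil's issue by representation.
The 3/20 is divided into 4 equal shares of 3/80 among Ibtisam, Widad, Bashir, Fahad.
Ibtisam is living and takes 3/80.
Widad is living and takes 3/80.
Bashir predeceased; the 3/80 allotted to Bashir's branch passes to Bashir's issue by representation.
The 3/80 is divided into 3 equal shares of 1/80 among Karim, Layth, Yasmin.
Karim is living and takes 1/80.
Layth is living and takes 1/80.
Yasmin is living and takes 1/80.
Fahad is living and takes 3/80.

Fahad 3/80; Ibtisam 3/80; Jamal 1/4; Karim 1/80; Khalida 3/20; Layth 1/80; Maysoon 3/20; Rashida 3/20; Samir 3/20; Widad 3/80; Yasmin 1/80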